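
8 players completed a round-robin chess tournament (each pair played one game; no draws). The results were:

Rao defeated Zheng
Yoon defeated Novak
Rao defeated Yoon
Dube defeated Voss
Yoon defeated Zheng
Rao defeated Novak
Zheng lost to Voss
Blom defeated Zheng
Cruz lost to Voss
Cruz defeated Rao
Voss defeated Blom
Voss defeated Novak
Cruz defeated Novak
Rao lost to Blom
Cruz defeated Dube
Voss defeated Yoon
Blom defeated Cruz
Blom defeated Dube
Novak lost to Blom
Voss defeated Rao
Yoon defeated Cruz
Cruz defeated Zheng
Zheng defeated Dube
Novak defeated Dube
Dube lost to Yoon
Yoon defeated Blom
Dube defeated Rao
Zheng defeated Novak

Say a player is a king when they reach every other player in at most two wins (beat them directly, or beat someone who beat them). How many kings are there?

Yoon reaches everyone (king).
Dube reaches everyone (king).
Cruz cannot reach Blom in two steps.
Voss reaches everyone (king).
Zheng cannot reach Yoon, Cruz, Blom in two steps.
Blom reaches everyone (king).
Rao cannot reach Voss in two steps.
Novak cannot reach Yoon, Cruz, Zheng, Blom in two steps.
Kings: Yoon, Dube, Voss, Blom — 4.

4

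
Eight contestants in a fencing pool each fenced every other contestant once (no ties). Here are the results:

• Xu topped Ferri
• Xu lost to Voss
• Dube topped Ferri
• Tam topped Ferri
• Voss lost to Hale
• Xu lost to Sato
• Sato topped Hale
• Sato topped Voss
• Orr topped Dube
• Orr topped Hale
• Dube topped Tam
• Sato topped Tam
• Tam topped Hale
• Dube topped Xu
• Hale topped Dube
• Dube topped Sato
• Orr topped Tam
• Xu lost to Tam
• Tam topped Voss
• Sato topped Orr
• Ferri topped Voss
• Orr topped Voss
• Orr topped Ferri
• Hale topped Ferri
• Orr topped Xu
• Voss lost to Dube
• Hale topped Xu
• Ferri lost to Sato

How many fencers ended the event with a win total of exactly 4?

Win totals: Hale 4, Ferri 1, Orr 6, Xu 1, Sato 6, Tam 4, Voss 1, Dube 5.
Exactly 4: Hale, Tam — 2 fencers.

2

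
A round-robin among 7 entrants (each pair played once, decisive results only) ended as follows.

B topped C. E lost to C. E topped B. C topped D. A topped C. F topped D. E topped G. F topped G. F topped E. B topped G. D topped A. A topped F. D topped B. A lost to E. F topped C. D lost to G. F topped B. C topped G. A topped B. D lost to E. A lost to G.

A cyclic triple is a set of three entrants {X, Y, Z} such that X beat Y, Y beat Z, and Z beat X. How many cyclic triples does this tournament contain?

Win totals: A 3, B 2, C 3, D 2, E 4, F 5, G 2.
An entrant with w wins dominates both others in C(w,2) triples; summing gives 3 + 1 + 3 + 1 + 6 + 10 + 1 = 25 transitive triples.
Total triples C(7,3) = 35, so cyclic triples = 35 − 25 = 10.

10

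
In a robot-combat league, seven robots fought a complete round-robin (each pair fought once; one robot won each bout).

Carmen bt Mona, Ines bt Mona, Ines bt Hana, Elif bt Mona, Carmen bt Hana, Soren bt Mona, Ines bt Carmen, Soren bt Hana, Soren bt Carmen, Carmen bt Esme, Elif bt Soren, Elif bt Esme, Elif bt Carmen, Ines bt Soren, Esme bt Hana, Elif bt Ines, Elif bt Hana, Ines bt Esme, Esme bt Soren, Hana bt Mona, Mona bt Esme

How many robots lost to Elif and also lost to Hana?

Elif beat: Soren, Mona, Hana, Carmen, Ines, Esme.
Hana beat: Mona.
Both beat: Mona — 1.

1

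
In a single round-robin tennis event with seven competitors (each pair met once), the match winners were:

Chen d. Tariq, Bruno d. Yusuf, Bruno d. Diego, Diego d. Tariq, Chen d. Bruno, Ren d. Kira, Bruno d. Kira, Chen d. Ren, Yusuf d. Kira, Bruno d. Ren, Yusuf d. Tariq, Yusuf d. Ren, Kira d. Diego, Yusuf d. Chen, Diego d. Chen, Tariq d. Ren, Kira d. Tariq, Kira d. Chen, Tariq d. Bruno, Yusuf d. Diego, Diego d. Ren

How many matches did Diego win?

3

Diego's results: beat Tariq, Ren, Chen; lost to Bruno, Kira, Yusuf.
That is 3 wins.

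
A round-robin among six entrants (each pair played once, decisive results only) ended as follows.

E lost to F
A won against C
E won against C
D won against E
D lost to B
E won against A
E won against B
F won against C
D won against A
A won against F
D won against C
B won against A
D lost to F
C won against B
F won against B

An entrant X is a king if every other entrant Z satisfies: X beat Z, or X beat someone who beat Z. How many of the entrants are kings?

5

A reaches everyone (king).
B reaches everyone (king).
C cannot reach E, F in two steps.
D reaches everyone (king).
E reaches everyone (king).
F reaches everyone (king).
Kings: A, B, D, E, F — 5.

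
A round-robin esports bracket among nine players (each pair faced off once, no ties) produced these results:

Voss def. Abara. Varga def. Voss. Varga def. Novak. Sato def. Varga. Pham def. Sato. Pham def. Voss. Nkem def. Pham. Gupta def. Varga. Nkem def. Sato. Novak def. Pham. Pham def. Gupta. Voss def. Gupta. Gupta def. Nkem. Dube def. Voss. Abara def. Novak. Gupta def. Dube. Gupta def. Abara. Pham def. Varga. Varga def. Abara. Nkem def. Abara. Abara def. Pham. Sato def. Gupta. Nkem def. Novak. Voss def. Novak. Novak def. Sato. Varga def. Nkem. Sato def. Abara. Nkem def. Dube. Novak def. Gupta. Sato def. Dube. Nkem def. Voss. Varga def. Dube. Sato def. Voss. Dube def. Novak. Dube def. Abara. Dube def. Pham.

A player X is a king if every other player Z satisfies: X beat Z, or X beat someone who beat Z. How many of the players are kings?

7

Novak reaches everyone (king).
Varga reaches everyone (king).
Dube cannot reach Nkem in two steps.
Nkem reaches everyone (king).
Pham reaches everyone (king).
Abara cannot reach Dube, Nkem in two steps.
Voss reaches everyone (king).
Gupta reaches everyone (king).
Sato reaches everyone (king).
Kings: Novak, Varga, Nkem, Pham, Voss, Gupta, Sato — 7.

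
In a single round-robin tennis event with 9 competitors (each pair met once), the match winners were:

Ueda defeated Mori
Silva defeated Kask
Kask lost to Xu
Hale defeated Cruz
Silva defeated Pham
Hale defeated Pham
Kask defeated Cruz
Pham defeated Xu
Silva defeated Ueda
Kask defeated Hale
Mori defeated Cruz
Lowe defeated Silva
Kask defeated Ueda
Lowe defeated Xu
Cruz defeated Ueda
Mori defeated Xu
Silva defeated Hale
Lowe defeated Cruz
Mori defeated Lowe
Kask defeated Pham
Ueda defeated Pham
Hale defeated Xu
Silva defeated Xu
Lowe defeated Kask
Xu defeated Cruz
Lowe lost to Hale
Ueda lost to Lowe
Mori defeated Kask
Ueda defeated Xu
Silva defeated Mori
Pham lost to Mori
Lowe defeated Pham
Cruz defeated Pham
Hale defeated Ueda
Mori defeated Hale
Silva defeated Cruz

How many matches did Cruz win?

Cruz's results: beat Pham, Ueda; lost to Hale, Xu, Mori, Lowe, Kask, Silva.
That is 2 wins.

2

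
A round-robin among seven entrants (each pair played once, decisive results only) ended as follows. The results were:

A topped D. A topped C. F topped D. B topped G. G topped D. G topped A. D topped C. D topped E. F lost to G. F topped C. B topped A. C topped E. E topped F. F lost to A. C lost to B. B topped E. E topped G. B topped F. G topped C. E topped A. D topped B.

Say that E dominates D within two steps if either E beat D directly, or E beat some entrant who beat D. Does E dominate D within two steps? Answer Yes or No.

E did not beat D directly.
E beat A, F, G. Of those, A beat D.

Yes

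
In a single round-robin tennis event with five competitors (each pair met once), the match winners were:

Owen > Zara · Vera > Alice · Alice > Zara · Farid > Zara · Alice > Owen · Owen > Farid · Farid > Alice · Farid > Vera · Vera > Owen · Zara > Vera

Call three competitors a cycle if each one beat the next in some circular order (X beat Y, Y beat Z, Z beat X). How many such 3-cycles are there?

Of the C(5,3) = 10 triples, the cyclic ones are: {Vera, Zara, Alice}; {Vera, Zara, Owen}; {Vera, Owen, Farid}; {Alice, Owen, Farid}.
That is 4.

4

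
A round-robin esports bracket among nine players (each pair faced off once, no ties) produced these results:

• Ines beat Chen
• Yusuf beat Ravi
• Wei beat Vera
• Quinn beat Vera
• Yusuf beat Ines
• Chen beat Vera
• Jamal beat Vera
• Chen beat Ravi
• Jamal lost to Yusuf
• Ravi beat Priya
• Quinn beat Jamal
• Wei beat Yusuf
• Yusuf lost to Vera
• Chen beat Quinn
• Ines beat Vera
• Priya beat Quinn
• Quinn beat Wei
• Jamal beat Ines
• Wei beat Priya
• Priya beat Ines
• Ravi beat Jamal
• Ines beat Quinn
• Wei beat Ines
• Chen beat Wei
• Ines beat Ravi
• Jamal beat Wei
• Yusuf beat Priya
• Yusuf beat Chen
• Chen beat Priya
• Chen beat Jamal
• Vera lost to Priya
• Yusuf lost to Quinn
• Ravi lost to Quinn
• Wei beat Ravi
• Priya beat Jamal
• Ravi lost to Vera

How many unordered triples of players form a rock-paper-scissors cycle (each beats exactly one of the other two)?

Win totals: Ravi 2, Ines 4, Yusuf 5, Jamal 3, Priya 4, Quinn 5, Vera 2, Wei 5, Chen 6.
A player with w wins dominates both others in C(w,2) triples; summing gives 1 + 6 + 10 + 3 + 6 + 10 + 1 + 10 + 15 = 62 transitive triples.
Total triples C(9,3) = 84, so cyclic triples = 84 − 62 = 22.

22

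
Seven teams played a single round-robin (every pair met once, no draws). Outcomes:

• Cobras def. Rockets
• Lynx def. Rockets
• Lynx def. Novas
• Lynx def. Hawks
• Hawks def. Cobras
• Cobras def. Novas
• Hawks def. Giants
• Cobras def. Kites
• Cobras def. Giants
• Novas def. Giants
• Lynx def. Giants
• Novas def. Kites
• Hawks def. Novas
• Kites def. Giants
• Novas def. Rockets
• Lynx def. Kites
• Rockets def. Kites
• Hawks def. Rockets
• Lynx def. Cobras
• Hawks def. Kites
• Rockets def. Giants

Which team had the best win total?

Lynx

Win totals: Cobras 4, Giants 0, Rockets 2, Kites 1, Lynx 6, Novas 3, Hawks 5.
Lynx leads with 6 wins (next highest: 5).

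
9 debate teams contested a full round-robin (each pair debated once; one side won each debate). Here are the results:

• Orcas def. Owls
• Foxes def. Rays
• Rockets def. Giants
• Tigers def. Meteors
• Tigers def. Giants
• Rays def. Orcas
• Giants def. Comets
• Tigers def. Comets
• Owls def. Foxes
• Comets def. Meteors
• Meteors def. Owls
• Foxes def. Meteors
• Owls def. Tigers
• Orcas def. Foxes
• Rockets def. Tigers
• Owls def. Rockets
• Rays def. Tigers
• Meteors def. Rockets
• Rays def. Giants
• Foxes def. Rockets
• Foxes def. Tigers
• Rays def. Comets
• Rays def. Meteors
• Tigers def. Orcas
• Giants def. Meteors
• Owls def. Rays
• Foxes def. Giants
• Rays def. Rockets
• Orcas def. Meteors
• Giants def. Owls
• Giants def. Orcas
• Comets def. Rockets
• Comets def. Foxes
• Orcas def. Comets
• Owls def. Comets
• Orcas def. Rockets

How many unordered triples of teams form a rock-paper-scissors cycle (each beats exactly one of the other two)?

Win totals: Tigers 4, Foxes 5, Comets 3, Owls 5, Rockets 2, Giants 4, Meteors 2, Orcas 5, Rays 6.
A team with w wins dominates both others in C(w,2) triples; summing gives 6 + 10 + 3 + 10 + 1 + 6 + 1 + 10 + 15 = 62 transitive triples.
Total triples C(9,3) = 84, so cyclic triples = 84 − 62 = 22.

22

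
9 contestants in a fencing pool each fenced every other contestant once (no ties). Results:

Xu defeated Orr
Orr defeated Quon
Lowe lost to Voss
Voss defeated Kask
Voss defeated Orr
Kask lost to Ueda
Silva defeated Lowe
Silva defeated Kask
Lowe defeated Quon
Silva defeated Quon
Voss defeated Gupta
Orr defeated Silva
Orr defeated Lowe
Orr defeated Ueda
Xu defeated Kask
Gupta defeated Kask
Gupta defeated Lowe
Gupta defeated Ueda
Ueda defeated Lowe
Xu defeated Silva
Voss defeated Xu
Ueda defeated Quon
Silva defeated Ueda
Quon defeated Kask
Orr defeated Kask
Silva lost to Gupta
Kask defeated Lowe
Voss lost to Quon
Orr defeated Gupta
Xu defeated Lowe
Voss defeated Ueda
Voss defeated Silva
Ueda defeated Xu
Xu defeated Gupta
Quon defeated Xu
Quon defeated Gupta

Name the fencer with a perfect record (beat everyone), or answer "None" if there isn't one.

None

Highest win total is Voss with 7 (out of 8 possible).
Voss lost to Quon, so no fencer went undefeated.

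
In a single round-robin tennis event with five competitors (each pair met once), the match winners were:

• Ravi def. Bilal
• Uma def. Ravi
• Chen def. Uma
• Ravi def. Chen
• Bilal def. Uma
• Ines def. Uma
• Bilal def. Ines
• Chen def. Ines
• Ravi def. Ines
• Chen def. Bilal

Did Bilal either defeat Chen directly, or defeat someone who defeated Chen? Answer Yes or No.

Bilal did not beat Chen directly.
Bilal beat Uma, Ines, but each of them lost to Chen. No two-step path.

No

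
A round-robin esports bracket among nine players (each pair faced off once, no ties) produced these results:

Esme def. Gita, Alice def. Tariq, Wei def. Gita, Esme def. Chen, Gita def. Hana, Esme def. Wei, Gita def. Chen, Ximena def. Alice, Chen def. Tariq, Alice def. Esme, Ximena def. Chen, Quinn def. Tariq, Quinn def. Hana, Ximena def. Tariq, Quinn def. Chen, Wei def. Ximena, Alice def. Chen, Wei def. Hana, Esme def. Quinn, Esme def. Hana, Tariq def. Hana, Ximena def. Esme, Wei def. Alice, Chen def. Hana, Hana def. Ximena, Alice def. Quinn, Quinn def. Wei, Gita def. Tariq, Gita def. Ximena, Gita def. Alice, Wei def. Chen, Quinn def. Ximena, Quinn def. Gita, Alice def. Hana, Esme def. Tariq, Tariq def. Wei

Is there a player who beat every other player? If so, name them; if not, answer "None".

None

Highest win total is Quinn with 6 (out of 8 possible).
Quinn lost to Esme, Alice, so no player went undefeated.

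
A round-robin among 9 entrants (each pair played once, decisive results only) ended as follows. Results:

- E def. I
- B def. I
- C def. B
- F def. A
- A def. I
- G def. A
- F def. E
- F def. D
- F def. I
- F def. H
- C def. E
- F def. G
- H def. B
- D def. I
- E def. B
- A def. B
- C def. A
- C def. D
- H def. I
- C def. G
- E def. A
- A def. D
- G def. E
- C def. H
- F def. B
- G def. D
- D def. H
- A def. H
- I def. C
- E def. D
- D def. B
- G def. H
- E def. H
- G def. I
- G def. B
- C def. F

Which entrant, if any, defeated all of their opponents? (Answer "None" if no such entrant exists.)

None

Highest win total is F with 7 (out of 8 possible).
F lost to C, so no entrant went undefeated.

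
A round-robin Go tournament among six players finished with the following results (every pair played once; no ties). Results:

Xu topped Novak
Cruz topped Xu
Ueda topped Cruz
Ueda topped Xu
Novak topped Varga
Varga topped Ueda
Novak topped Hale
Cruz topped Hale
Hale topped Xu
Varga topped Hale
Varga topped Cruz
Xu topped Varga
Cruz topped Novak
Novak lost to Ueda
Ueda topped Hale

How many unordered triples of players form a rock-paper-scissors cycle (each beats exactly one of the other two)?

Of the C(6,3) = 20 triples, the cyclic ones are: {Varga, Hale, Xu}; {Varga, Xu, Cruz}; {Varga, Xu, Ueda}; {Varga, Novak, Cruz}; {Varga, Novak, Ueda}; {Hale, Xu, Novak}.
That is 6.

6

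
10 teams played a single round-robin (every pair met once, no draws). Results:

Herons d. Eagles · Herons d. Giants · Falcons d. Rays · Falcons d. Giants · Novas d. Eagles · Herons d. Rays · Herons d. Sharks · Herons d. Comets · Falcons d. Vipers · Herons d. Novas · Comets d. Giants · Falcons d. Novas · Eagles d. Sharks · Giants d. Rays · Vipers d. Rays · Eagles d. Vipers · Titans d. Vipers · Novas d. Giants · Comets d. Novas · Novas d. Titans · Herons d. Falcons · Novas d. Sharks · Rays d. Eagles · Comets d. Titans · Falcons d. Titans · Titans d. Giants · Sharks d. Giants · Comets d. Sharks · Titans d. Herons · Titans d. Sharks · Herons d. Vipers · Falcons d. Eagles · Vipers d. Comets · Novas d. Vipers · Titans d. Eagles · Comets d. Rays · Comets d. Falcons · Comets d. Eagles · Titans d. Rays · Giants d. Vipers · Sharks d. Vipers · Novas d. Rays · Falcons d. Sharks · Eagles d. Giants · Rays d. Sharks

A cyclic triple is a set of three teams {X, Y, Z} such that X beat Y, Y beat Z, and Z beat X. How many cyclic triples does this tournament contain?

Win totals: Comets 7, Herons 8, Vipers 2, Sharks 2, Novas 6, Falcons 7, Giants 2, Eagles 3, Titans 6, Rays 2.
A team with w wins dominates both others in C(w,2) triples; summing gives 21 + 28 + 1 + 1 + 15 + 21 + 1 + 3 + 15 + 1 = 107 transitive triples.
Total triples C(10,3) = 120, so cyclic triples = 120 − 107 = 13.

13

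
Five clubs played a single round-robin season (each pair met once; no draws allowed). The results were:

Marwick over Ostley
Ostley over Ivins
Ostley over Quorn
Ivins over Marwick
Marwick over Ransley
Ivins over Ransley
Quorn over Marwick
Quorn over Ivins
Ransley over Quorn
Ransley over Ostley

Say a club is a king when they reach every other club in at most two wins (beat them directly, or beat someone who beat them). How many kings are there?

5

Ostley reaches everyone (king).
Marwick reaches everyone (king).
Quorn reaches everyone (king).
Ransley reaches everyone (king).
Ivins reaches everyone (king).
Kings: Ostley, Marwick, Quorn, Ransley, Ivins — 5.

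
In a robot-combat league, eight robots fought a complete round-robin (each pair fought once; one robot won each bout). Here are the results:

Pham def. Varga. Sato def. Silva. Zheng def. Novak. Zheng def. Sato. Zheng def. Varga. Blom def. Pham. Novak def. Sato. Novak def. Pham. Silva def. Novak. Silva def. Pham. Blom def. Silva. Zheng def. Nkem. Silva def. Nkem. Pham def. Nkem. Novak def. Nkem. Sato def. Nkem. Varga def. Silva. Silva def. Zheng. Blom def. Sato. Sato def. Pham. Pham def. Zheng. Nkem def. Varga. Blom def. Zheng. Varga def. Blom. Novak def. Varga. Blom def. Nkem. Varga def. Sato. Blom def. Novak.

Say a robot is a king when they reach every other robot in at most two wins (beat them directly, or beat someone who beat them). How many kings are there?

5

Silva cannot reach Blom in two steps.
Nkem cannot reach Novak, Pham, Zheng in two steps.
Blom reaches everyone (king).
Varga reaches everyone (king).
Novak reaches everyone (king).
Sato cannot reach Blom in two steps.
Pham reaches everyone (king).
Zheng reaches everyone (king).
Kings: Blom, Varga, Novak, Pham, Zheng — 5.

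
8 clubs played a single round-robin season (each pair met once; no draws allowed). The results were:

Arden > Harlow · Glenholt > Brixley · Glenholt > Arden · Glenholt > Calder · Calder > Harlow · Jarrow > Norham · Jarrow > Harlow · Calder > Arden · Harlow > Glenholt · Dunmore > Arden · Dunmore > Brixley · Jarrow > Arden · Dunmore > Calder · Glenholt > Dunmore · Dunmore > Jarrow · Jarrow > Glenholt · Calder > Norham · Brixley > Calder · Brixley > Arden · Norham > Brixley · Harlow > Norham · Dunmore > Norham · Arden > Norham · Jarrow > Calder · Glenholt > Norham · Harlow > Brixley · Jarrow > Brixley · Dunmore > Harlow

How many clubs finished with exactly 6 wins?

Win totals: Arden 2, Norham 1, Harlow 3, Brixley 2, Jarrow 6, Dunmore 6, Glenholt 5, Calder 3.
Exactly 6: Jarrow, Dunmore — 2 clubs.

2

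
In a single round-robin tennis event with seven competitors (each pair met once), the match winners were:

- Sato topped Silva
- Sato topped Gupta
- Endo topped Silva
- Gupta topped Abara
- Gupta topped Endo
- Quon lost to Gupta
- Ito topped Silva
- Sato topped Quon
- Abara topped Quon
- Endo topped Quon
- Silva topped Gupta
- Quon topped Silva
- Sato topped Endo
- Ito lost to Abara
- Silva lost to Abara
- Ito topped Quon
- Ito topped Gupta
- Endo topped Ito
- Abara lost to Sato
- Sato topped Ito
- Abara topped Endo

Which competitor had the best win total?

Sato

Win totals: Quon 1, Silva 1, Endo 3, Sato 6, Abara 4, Ito 3, Gupta 3.
Sato leads with 6 wins (next highest: 4).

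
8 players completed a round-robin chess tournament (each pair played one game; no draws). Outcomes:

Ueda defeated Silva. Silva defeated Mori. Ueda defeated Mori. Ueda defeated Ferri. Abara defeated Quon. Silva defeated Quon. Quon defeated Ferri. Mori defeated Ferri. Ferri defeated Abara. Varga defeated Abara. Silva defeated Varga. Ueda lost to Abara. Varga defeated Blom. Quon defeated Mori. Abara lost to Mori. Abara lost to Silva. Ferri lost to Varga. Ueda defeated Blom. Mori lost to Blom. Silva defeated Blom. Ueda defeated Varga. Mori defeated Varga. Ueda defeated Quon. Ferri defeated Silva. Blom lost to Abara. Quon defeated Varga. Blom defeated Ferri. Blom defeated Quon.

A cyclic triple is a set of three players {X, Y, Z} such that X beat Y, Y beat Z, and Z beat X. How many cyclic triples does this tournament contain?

Win totals: Blom 3, Ueda 6, Mori 3, Abara 3, Varga 3, Ferri 2, Silva 5, Quon 3.
A player with w wins dominates both others in C(w,2) triples; summing gives 3 + 15 + 3 + 3 + 3 + 1 + 10 + 3 = 41 transitive triples.
Total triples C(8,3) = 56, so cyclic triples = 56 − 41 = 15.

15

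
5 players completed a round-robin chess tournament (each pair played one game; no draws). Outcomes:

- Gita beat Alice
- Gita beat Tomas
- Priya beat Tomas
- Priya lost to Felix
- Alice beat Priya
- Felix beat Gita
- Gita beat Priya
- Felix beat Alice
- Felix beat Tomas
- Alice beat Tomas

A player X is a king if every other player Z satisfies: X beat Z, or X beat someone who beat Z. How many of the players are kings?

1

Felix reaches everyone (king).
Gita cannot reach Felix in two steps.
Tomas cannot reach Felix, Gita, Priya, Alice in two steps.
Priya cannot reach Felix, Gita, Alice in two steps.
Alice cannot reach Felix, Gita in two steps.
Kings: Felix — 1.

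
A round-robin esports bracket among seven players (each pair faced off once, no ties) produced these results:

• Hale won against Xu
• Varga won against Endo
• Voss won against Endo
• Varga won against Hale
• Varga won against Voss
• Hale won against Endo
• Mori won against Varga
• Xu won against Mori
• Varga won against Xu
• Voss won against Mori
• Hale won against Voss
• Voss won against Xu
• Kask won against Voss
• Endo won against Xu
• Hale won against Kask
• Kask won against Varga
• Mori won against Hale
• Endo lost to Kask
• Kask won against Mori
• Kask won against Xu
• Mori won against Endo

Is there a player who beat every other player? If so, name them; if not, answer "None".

None

Highest win total is Kask with 5 (out of 6 possible).
Kask lost to Hale, so no player went undefeated.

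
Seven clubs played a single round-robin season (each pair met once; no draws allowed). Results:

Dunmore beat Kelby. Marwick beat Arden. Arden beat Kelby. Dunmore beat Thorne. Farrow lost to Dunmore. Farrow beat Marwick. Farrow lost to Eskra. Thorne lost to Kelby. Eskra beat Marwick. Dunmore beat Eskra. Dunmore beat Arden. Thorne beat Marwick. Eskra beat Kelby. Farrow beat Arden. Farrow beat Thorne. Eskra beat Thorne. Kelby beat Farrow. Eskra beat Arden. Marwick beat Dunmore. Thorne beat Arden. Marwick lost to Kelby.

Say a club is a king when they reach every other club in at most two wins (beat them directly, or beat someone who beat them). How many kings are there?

3

Kelby cannot reach Eskra in two steps.
Thorne cannot reach Farrow, Eskra in two steps.
Farrow cannot reach Eskra in two steps.
Marwick reaches everyone (king).
Arden cannot reach Dunmore, Eskra in two steps.
Dunmore reaches everyone (king).
Eskra reaches everyone (king).
Kings: Marwick, Dunmore, Eskra — 3.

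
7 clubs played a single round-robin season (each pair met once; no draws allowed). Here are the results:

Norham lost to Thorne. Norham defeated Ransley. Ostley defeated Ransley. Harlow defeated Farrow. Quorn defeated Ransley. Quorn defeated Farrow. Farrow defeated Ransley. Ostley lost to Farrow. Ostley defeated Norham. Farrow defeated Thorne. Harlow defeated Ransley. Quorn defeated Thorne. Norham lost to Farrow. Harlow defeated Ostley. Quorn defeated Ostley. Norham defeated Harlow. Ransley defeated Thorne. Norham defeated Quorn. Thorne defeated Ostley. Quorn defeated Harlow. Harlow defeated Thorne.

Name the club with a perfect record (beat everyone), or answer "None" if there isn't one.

None

Highest win total is Quorn with 5 (out of 6 possible).
Quorn lost to Norham, so no club went undefeated.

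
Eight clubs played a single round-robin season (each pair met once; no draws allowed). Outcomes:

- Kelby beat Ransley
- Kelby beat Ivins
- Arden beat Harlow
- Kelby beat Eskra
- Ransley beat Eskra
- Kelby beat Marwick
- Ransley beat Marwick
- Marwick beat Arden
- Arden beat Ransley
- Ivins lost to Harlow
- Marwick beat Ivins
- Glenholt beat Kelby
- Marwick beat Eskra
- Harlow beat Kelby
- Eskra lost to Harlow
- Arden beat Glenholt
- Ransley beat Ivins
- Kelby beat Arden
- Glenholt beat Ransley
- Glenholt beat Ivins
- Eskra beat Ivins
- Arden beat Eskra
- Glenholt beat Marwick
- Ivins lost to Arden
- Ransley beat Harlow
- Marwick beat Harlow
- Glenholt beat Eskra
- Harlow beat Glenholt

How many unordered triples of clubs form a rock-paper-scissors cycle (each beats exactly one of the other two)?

8

Win totals: Eskra 1, Marwick 4, Harlow 4, Ransley 4, Glenholt 5, Ivins 0, Arden 5, Kelby 5.
A club with w wins dominates both others in C(w,2) triples; summing gives 0 + 6 + 6 + 6 + 10 + 0 + 10 + 10 = 48 transitive triples.
Total triples C(8,3) = 56, so cyclic triples = 56 − 48 = 8.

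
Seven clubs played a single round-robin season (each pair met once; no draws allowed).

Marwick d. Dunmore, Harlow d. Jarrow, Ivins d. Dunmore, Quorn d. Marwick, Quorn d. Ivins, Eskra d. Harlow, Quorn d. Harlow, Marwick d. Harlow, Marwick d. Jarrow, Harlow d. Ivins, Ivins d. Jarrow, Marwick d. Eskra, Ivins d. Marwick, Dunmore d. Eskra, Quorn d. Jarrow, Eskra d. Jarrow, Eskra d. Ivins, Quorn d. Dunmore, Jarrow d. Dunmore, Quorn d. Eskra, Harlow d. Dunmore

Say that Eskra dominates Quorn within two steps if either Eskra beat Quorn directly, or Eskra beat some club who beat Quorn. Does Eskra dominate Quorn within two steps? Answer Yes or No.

Eskra did not beat Quorn directly.
Eskra beat Jarrow, Harlow, Ivins, but each of them lost to Quorn. No two-step path.

No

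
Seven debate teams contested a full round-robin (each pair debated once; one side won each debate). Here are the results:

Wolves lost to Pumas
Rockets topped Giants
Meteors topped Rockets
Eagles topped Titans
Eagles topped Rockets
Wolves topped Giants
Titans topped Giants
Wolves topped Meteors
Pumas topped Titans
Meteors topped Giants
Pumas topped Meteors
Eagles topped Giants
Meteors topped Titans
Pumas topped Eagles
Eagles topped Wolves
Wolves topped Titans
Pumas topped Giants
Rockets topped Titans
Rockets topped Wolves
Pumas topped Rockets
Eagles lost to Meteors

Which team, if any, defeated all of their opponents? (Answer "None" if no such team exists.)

Pumas

Pumas has 6 wins out of 6 opponents — a perfect record.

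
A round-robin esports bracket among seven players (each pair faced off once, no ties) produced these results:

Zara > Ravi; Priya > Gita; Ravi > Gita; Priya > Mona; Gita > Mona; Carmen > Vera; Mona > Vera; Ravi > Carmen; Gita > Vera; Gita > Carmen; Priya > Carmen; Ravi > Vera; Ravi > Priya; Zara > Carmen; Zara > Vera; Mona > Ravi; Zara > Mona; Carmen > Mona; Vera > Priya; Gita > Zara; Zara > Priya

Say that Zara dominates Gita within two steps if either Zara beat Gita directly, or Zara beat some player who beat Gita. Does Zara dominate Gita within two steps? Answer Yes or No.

Yes

Zara did not beat Gita directly.
Zara beat Mona, Carmen, Ravi, Vera, Priya. Of those, Ravi beat Gita.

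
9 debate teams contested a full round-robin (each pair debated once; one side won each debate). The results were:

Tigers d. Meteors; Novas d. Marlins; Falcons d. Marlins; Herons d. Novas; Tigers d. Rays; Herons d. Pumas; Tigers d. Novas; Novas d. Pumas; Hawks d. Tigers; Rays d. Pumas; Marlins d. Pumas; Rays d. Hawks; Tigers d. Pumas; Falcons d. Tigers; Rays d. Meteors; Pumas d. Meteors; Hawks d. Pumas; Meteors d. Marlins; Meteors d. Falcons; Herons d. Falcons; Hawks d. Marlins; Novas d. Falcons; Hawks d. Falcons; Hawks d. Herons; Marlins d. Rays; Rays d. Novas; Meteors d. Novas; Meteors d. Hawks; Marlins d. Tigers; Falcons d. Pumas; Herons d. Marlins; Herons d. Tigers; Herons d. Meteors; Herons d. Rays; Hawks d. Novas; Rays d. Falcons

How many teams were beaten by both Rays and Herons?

Rays beat: Meteors, Hawks, Pumas, Novas, Falcons.
Herons beat: Meteors, Marlins, Tigers, Rays, Pumas, Novas, Falcons.
Both beat: Meteors, Pumas, Novas, Falcons — 4.

4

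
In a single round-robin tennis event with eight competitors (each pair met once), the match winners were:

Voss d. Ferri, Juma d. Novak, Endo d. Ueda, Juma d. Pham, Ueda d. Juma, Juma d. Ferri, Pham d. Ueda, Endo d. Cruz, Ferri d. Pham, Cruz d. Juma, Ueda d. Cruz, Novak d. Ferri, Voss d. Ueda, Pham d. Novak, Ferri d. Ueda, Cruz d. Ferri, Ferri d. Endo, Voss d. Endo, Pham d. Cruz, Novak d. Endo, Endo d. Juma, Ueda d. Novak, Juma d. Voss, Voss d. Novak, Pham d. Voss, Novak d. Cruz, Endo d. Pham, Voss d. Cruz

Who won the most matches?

Win totals: Voss 5, Juma 4, Ferri 3, Pham 4, Cruz 2, Ueda 3, Novak 3, Endo 4.
Voss leads with 5 wins (next highest: 4).

Voss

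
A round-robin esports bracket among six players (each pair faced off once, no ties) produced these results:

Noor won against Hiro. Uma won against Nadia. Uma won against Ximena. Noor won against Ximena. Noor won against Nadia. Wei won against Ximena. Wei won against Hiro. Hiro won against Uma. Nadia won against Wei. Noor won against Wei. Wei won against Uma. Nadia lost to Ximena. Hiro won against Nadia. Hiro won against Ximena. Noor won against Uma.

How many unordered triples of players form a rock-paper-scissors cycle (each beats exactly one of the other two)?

Of the C(6,3) = 20 triples, the cyclic ones are: {Uma, Wei, Nadia}; {Wei, Ximena, Nadia}; {Wei, Hiro, Nadia}.
That is 3.

3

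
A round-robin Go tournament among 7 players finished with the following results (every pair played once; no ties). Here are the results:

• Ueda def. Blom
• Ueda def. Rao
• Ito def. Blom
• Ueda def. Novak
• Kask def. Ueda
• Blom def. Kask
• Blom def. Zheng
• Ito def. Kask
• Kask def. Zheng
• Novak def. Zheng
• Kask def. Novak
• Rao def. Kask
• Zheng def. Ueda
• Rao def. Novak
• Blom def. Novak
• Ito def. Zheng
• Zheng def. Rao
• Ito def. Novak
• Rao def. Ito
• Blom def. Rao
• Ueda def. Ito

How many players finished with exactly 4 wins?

3

Win totals: Novak 1, Ueda 4, Blom 4, Kask 3, Rao 3, Zheng 2, Ito 4.
Exactly 4: Ueda, Blom, Ito — 3 players.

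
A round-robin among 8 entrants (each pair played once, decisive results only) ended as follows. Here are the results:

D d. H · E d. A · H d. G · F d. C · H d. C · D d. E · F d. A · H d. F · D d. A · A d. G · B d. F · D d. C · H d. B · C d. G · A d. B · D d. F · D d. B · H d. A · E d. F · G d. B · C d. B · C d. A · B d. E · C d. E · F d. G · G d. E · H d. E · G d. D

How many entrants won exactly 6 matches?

2

Win totals: A 2, B 2, C 4, D 6, E 2, F 3, G 3, H 6.
Exactly 6: D, H — 2 entrants.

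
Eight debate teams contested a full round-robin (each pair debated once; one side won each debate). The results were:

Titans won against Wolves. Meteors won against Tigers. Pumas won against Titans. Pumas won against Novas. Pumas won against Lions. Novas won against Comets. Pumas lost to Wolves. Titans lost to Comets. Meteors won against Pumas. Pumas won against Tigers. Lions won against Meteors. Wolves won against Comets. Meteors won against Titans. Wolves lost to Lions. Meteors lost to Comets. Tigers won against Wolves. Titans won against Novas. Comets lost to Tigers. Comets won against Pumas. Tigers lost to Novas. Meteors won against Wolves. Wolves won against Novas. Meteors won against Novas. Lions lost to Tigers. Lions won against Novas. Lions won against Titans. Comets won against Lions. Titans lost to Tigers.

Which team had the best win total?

Win totals: Novas 2, Meteors 5, Pumas 4, Tigers 4, Wolves 3, Comets 4, Titans 2, Lions 4.
Meteors leads with 5 wins (next highest: 4).

Meteors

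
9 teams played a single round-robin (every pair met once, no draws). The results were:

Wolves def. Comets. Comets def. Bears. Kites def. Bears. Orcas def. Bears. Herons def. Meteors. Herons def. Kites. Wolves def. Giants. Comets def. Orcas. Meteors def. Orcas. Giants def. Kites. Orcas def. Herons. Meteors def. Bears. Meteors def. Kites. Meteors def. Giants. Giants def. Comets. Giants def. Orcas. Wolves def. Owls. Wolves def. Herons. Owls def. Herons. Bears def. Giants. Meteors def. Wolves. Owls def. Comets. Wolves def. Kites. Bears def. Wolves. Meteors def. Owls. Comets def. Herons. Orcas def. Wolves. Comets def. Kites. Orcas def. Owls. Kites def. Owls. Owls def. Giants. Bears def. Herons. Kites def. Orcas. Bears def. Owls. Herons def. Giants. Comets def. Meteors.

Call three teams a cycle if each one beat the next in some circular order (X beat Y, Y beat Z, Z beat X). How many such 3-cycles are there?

Win totals: Orcas 4, Bears 4, Herons 3, Giants 3, Wolves 5, Kites 3, Comets 5, Owls 3, Meteors 6.
A team with w wins dominates both others in C(w,2) triples; summing gives 6 + 6 + 3 + 3 + 10 + 3 + 10 + 3 + 15 = 59 transitive triples.
Total triples C(9,3) = 84, so cyclic triples = 84 − 59 = 25.

25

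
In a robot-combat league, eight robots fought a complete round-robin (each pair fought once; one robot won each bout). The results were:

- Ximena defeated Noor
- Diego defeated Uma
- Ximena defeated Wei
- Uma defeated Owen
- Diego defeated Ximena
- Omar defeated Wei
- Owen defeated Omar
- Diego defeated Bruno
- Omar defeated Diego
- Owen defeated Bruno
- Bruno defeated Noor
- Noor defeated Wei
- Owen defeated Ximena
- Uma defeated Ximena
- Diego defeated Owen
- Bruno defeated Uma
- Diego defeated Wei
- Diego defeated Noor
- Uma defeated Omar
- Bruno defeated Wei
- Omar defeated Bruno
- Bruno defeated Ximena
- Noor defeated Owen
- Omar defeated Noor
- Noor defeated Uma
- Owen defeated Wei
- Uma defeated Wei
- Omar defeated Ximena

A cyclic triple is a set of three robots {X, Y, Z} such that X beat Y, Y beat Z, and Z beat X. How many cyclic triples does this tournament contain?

Win totals: Ximena 2, Bruno 4, Noor 3, Owen 4, Diego 6, Omar 5, Wei 0, Uma 4.
A robot with w wins dominates both others in C(w,2) triples; summing gives 1 + 6 + 3 + 6 + 15 + 10 + 0 + 6 = 47 transitive triples.
Total triples C(8,3) = 56, so cyclic triples = 56 − 47 = 9.

9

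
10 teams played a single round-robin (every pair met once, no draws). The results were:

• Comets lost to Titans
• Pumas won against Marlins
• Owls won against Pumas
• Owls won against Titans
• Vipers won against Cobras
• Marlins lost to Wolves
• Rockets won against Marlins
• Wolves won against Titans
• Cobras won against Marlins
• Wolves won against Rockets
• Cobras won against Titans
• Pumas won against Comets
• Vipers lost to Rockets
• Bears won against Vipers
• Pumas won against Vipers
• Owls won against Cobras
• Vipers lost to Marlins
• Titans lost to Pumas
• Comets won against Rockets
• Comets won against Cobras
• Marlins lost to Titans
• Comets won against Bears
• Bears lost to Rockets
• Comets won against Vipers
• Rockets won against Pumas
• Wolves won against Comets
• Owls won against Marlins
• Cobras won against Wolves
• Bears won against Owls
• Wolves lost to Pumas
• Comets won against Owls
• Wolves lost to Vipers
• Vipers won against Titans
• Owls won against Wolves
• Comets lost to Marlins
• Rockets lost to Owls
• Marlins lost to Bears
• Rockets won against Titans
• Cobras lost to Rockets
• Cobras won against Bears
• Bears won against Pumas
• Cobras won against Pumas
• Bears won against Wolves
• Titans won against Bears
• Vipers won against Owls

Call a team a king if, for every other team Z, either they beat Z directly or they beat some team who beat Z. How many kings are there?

9

Vipers reaches everyone (king).
Marlins cannot reach Pumas in two steps.
Bears reaches everyone (king).
Owls reaches everyone (king).
Rockets reaches everyone (king).
Titans reaches everyone (king).
Wolves reaches everyone (king).
Cobras reaches everyone (king).
Comets reaches everyone (king).
Pumas reaches everyone (king).
Kings: Vipers, Bears, Owls, Rockets, Titans, Wolves, Cobras, Comets, Pumas — 9.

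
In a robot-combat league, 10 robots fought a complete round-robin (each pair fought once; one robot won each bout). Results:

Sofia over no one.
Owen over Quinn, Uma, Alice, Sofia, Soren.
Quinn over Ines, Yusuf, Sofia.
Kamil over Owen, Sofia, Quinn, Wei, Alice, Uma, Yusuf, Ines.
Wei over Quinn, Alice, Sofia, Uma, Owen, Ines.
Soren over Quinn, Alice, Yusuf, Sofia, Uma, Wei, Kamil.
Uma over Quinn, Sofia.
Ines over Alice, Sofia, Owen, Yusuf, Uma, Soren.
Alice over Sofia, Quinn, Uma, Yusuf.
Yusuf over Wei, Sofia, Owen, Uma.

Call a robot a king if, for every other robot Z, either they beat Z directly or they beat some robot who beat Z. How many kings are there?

Sofia cannot reach Wei, Quinn, Alice, Yusuf, Uma, Soren, Ines, Kamil, Owen in two steps.
Wei cannot reach Kamil in two steps.
Quinn cannot reach Kamil in two steps.
Alice cannot reach Soren, Kamil in two steps.
Yusuf cannot reach Kamil in two steps.
Uma cannot reach Wei, Alice, Soren, Kamil, Owen in two steps.
Soren reaches everyone (king).
Ines reaches everyone (king).
Kamil reaches everyone (king).
Owen reaches everyone (king).
Kings: Soren, Ines, Kamil, Owen — 4.

4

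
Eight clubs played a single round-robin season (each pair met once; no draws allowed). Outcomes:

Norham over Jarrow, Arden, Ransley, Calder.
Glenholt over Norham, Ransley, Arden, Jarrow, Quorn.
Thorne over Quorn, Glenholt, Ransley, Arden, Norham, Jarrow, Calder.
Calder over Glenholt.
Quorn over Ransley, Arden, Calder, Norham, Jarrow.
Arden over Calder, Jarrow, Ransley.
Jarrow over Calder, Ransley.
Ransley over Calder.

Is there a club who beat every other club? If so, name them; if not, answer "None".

Thorne has 7 wins out of 7 opponents — a perfect record.

Thorne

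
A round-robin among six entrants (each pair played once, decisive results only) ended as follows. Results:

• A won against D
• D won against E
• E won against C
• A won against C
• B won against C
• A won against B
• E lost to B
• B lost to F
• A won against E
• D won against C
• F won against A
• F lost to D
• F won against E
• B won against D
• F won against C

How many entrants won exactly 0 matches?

Win totals: A 4, B 3, C 0, D 3, E 1, F 4.
Exactly 0: C — 1 entrant.

1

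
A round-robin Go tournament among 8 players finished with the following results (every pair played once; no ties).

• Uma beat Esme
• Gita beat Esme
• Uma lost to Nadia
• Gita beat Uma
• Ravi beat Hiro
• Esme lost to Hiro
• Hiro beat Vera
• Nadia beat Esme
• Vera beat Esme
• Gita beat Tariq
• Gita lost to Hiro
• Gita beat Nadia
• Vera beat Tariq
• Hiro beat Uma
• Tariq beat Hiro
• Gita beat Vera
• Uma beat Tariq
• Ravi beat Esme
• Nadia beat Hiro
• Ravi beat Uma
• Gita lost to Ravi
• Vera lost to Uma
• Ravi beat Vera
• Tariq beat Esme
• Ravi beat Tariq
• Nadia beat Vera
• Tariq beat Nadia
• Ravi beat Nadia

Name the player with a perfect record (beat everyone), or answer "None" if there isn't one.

Ravi

Ravi has 7 wins out of 7 opponents — a perfect record.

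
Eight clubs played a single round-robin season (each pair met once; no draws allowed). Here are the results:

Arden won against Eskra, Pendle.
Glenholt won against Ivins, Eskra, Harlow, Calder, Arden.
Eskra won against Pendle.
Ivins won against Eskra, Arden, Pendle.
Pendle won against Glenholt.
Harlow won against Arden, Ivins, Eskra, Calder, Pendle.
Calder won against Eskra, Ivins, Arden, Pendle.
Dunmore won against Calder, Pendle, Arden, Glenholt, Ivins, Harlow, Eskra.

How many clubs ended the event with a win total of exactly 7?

Win totals: Calder 4, Dunmore 7, Arden 2, Pendle 1, Harlow 5, Ivins 3, Glenholt 5, Eskra 1.
Exactly 7: Dunmore — 1 club.

1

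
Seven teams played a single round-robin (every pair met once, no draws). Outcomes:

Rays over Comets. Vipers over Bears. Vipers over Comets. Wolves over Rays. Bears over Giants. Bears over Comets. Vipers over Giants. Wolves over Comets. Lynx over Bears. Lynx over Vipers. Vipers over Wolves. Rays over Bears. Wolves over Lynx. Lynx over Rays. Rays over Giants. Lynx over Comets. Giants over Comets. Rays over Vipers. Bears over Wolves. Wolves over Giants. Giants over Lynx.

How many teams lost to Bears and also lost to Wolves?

2

Bears beat: Comets, Wolves, Giants.
Wolves beat: Rays, Comets, Lynx, Giants.
Both beat: Comets, Giants — 2.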